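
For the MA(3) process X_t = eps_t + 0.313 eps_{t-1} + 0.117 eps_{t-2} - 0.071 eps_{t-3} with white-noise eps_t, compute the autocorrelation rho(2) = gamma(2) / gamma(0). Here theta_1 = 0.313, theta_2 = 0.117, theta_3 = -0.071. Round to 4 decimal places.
\rho(2) = 0.0849

For an MA(q) process with theta_0 = 1, the autocovariance is
  gamma(k) = sigma^2 * sum_{i=0..q-k} theta_i * theta_{i+k},
and rho(k) = gamma(k) / gamma(0). Sigma^2 cancels.
  numerator   = (1)*(0.117) + (0.313)*(-0.071) = 0.094777.
  denominator = (1)^2 + (0.313)^2 + (0.117)^2 + (-0.071)^2 = 1.116699.
  rho(2) = 0.094777 / 1.116699 = 0.0849.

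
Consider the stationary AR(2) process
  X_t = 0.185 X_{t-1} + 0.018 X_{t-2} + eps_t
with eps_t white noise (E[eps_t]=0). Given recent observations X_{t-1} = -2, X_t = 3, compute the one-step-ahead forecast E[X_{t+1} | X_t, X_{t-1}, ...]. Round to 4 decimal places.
E[X_{t+1} \mid \mathcal F_t] = 0.5190

For an AR(p) model X_t = c + sum_i phi_i X_{t-i} + eps_t, the
one-step-ahead conditional mean is
  E[X_{t+1} | X_t, ...] = c + sum_i phi_i X_{t+1-i}.
Substitute known values:
  E[X_{t+1} | ...] = (0.185) * (3) + (0.018) * (-2)
                   = 0.5190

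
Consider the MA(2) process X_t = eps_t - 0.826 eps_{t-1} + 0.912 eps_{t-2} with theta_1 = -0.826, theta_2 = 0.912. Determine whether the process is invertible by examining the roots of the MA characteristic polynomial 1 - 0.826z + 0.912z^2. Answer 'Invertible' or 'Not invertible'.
\text{Invertible}

The MA(q) characteristic polynomial is P(z) = 1 - 0.826z + 0.912z^2.
Invertibility requires all roots to lie outside the unit circle, i.e. |z| > 1 for every root.
Set 1 + (-0.826) z + (0.912) z^2 = 0, i.e. a z^2 + b z + c = 0 with a = 0.912, b = -0.826, c = 1.
Discriminant D = b^2 - 4ac = (-0.826)^2 - 4*(0.912)*1 = 0.682276 - (3.648) = -2.965724.
D < 0, so the roots are the complex-conjugate pair z = (-b +/- i sqrt(-D)) / (2a) = 0.4529 +/- 0.9441i.
For a conjugate pair |z|^2 = z * conj(z) = (product of roots) = c/a = 1/(0.912) = 1.096491, so |z| = sqrt(1.096491) = 1.0471 for both roots.
Moduli of all roots: 1.0471, 1.0471.
All moduli strictly greater than 1? Yes.
Verdict: Invertible.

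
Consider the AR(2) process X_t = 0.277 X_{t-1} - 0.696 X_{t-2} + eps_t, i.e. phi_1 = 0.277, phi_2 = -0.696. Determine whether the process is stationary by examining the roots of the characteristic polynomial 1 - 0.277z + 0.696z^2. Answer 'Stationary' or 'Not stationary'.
\text{Stationary}

The AR(p) characteristic polynomial is P(z) = 1 - 0.277z + 0.696z^2.
Stationarity requires all roots to lie outside the unit circle, i.e. |z| > 1 for every root.
Set 1 + (-0.277) z + (0.696) z^2 = 0, i.e. a z^2 + b z + c = 0 with a = 0.696, b = -0.277, c = 1.
Discriminant D = b^2 - 4ac = (-0.277)^2 - 4*(0.696)*1 = 0.076729 - (2.784) = -2.707271.
D < 0, so the roots are the complex-conjugate pair z = (-b +/- i sqrt(-D)) / (2a) = 0.199 +/- 1.182i.
For a conjugate pair |z|^2 = z * conj(z) = (product of roots) = c/a = 1/(0.696) = 1.436782, so |z| = sqrt(1.436782) = 1.1987 for both roots.
Moduli of all roots: 1.1987, 1.1987.
All moduli strictly greater than 1? Yes.
Verdict: Stationary.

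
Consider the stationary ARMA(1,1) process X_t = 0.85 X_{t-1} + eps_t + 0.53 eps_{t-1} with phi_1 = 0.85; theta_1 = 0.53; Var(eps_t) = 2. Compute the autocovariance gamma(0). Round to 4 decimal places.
\gamma(0) = 15.7254

Multiply the model equation by X_{t-k} and take expectations. With theta_0 = psi_0 = 1 and psi_j the MA(infinity) weights, this gives
  gamma(k) - sum_i phi_i gamma(k-i) = c_k,
  c_k = sigma^2 * sum_{j=k..q} theta_j psi_{j-k}   (c_k = 0 for k > q),
using gamma(-m) = gamma(m).
psi-weights needed (psi_j = theta_j + sum_i phi_i psi_{j-i}):
  psi_1 = theta_1 + phi_1 = 0.53 + (0.85) = 1.38
Right-hand sides:
  c_0 = sigma^2 (1 + theta_1 psi_1) = 2 * (1 + (0.53)(1.38)) = 2 * 1.7314 = 3.4628
  c_1 = sigma^2 theta_1 = 2 * (0.53) = 1.06
  c_2 = 0
Equations for k = 0 and k = 1 (AR order 1):
  gamma(0) = phi_1 gamma(1) + c_0
  gamma(1) = phi_1 gamma(0) + c_1
Substituting the second into the first: gamma(0) (1 - phi_1^2) = c_0 + phi_1 c_1, so
  gamma(0) = (c_0 + phi_1 c_1) / (1 - phi_1^2) = (3.4628 + (0.85)(1.06)) / (1 - (0.85)^2) = 4.3638 / 0.2775 = 15.725405.
Therefore gamma(0) = 15.7254 (to 4 decimal places).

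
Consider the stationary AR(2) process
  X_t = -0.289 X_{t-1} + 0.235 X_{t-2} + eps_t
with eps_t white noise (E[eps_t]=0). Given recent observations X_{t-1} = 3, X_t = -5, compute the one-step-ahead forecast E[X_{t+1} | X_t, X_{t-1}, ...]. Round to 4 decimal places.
E[X_{t+1} \mid \mathcal F_t] = 2.1500

For an AR(p) model X_t = c + sum_i phi_i X_{t-i} + eps_t, the
one-step-ahead conditional mean is
  E[X_{t+1} | X_t, ...] = c + sum_i phi_i X_{t+1-i}.
Substitute known values:
  E[X_{t+1} | ...] = (-0.289) * (-5) + (0.235) * (3)
                   = 2.1500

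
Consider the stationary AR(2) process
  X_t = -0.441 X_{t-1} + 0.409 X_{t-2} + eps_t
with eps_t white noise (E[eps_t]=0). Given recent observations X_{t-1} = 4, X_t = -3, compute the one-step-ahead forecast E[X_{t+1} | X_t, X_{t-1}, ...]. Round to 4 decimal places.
E[X_{t+1} \mid \mathcal F_t] = 2.9590

For an AR(p) model X_t = c + sum_i phi_i X_{t-i} + eps_t, the
one-step-ahead conditional mean is
  E[X_{t+1} | X_t, ...] = c + sum_i phi_i X_{t+1-i}.
Substitute known values:
  E[X_{t+1} | ...] = (-0.441) * (-3) + (0.409) * (4)
                   = 2.9590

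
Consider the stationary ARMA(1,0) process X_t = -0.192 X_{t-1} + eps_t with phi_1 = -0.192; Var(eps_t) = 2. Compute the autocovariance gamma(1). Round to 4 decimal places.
\gamma(1) = -0.3987

Multiply the model equation by X_{t-k} and take expectations. With theta_0 = psi_0 = 1 and psi_j the MA(infinity) weights, this gives
  gamma(k) - sum_i phi_i gamma(k-i) = c_k,
  c_k = sigma^2 * sum_{j=k..q} theta_j psi_{j-k}   (c_k = 0 for k > q),
using gamma(-m) = gamma(m).
Pure AR (q = 0): c_0 = sigma^2 = 2, c_k = 0 for k >= 1.
Equations for k = 0 and k = 1 (AR order 1):
  gamma(0) = phi_1 gamma(1) + c_0
  gamma(1) = phi_1 gamma(0) + c_1
Substituting the second into the first: gamma(0) (1 - phi_1^2) = c_0 + phi_1 c_1, so
  gamma(0) = c_0 / (1 - phi_1^2) = 2 / (1 - (-0.192)^2) = 2 / 0.963136 = 2.07655.
  gamma(1) = phi_1 gamma(0) = (-0.192)(2.07655) = -0.398698.
Therefore gamma(1) = -0.3987 (to 4 decimal places).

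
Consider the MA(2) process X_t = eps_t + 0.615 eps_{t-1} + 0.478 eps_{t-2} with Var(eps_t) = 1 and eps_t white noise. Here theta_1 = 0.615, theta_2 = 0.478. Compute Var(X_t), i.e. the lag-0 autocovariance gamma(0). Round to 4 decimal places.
\gamma(0) = 1.6067

For an MA(q) process X_t = eps_t + sum_i theta_i eps_{t-i} with
Var(eps_t) = sigma^2, the variance is
  gamma(0) = sigma^2 * (1 + sum_i theta_i^2).
  sum_i theta_i^2 = (0.615)^2 + (0.478)^2 = 0.378225 + 0.228484 = 0.606709.
  gamma(0) = 1 * (1 + 0.606709) = 1 * 1.606709 = 1.606709, which rounds to 1.6067.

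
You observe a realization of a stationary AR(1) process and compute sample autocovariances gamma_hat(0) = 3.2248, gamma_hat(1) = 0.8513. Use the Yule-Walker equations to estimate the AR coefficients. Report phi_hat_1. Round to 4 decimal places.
\hat\phi_{1} = 0.2640

The Yule-Walker equations for an AR(p) process read, in matrix form,
  Gamma_p phi = r_p,   with   (Gamma_p)_{ij} = gamma(|i - j|),
                       (r_p)_i = gamma(i),   i,j = 1..p.
Substitute the sample gammas (Toeplitz matrix and right-hand side of size 1):
  Gamma_p = [[3.2248]]
  r_p     = [0.8513]
With p = 1 this is the single equation gamma(0) phi_1 = gamma(1):
  phi_hat_1 = gamma(1) / gamma(0) = 0.8513 / 3.2248 = 0.2640.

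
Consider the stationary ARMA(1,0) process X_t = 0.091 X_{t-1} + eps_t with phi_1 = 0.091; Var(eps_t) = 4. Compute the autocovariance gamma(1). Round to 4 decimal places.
\gamma(1) = 0.3670

Multiply the model equation by X_{t-k} and take expectations. With theta_0 = psi_0 = 1 and psi_j the MA(infinity) weights, this gives
  gamma(k) - sum_i phi_i gamma(k-i) = c_k,
  c_k = sigma^2 * sum_{j=k..q} theta_j psi_{j-k}   (c_k = 0 for k > q),
using gamma(-m) = gamma(m).
Pure AR (q = 0): c_0 = sigma^2 = 4, c_k = 0 for k >= 1.
Equations for k = 0 and k = 1 (AR order 1):
  gamma(0) = phi_1 gamma(1) + c_0
  gamma(1) = phi_1 gamma(0) + c_1
Substituting the second into the first: gamma(0) (1 - phi_1^2) = c_0 + phi_1 c_1, so
  gamma(0) = c_0 / (1 - phi_1^2) = 4 / (1 - (0.091)^2) = 4 / 0.991719 = 4.033401.
  gamma(1) = phi_1 gamma(0) = (0.091)(4.033401) = 0.367039.
Therefore gamma(1) = 0.3670 (to 4 decimal places).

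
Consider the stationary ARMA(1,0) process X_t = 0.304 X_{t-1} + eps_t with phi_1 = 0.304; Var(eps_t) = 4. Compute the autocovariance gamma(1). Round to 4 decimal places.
\gamma(1) = 1.3398

Multiply the model equation by X_{t-k} and take expectations. With theta_0 = psi_0 = 1 and psi_j the MA(infinity) weights, this gives
  gamma(k) - sum_i phi_i gamma(k-i) = c_k,
  c_k = sigma^2 * sum_{j=k..q} theta_j psi_{j-k}   (c_k = 0 for k > q),
using gamma(-m) = gamma(m).
Pure AR (q = 0): c_0 = sigma^2 = 4, c_k = 0 for k >= 1.
Equations for k = 0 and k = 1 (AR order 1):
  gamma(0) = phi_1 gamma(1) + c_0
  gamma(1) = phi_1 gamma(0) + c_1
Substituting the second into the first: gamma(0) (1 - phi_1^2) = c_0 + phi_1 c_1, so
  gamma(0) = c_0 / (1 - phi_1^2) = 4 / (1 - (0.304)^2) = 4 / 0.907584 = 4.407306.
  gamma(1) = phi_1 gamma(0) = (0.304)(4.407306) = 1.339821.
Therefore gamma(1) = 1.3398 (to 4 decimal places).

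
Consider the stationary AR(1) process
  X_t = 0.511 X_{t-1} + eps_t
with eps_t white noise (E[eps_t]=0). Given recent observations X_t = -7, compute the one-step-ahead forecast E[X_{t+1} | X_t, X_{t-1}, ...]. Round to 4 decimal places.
E[X_{t+1} \mid \mathcal F_t] = -3.5770

For an AR(p) model X_t = c + sum_i phi_i X_{t-i} + eps_t, the
one-step-ahead conditional mean is
  E[X_{t+1} | X_t, ...] = c + sum_i phi_i X_{t+1-i}.
Substitute known values:
  E[X_{t+1} | ...] = (0.511) * (-7)
                   = -3.5770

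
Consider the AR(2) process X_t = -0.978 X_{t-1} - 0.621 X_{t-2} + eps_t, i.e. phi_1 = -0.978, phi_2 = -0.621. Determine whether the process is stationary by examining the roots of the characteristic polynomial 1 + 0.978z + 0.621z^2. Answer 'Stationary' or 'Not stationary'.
\text{Stationary}

The AR(p) characteristic polynomial is P(z) = 1 + 0.978z + 0.621z^2.
Stationarity requires all roots to lie outside the unit circle, i.e. |z| > 1 for every root.
Set 1 + (0.978) z + (0.621) z^2 = 0, i.e. a z^2 + b z + c = 0 with a = 0.621, b = 0.978, c = 1.
Discriminant D = b^2 - 4ac = (0.978)^2 - 4*(0.621)*1 = 0.956484 - (2.484) = -1.527516.
D < 0, so the roots are the complex-conjugate pair z = (-b +/- i sqrt(-D)) / (2a) = -0.7874 +/- 0.9951i.
For a conjugate pair |z|^2 = z * conj(z) = (product of roots) = c/a = 1/(0.621) = 1.610306, so |z| = sqrt(1.610306) = 1.269 for both roots.
Moduli of all roots: 1.2690, 1.2690.
All moduli strictly greater than 1? Yes.
Verdict: Stationary.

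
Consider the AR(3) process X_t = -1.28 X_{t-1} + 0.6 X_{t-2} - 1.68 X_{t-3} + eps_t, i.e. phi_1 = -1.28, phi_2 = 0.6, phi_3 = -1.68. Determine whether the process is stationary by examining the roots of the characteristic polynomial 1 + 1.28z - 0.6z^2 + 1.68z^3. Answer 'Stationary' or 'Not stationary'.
\text{Not stationary}

The AR(p) characteristic polynomial is P(z) = 1 + 1.28z - 0.6z^2 + 1.68z^3.
Stationarity requires all roots to lie outside the unit circle, i.e. |z| > 1 for every root.
Degree 3: look for a simple real root z0 first, then factor out (1 - z/z0) and solve the remaining quadratic.
Testing z0 = -0.5: P(-0.5) = 1 + (1.28)(-0.5) + (-0.6)(-0.5)^2 + (1.68)(-0.5)^3
  = 1 + (-0.64) + (-0.15) + (-0.21) = 0.  So z_0 = -0.5 is a root, |z_0| = 0.5.
Divide out the factor (1 + 2 z) = (1 - z/z0) (since 1/z0 = -2):
  P(z) = (1 + 2 z)(1 + (-0.72) z + (0.84) z^2)
  [check: z-coef -0.72 - (-2) = 1.28; z^2-coef 0.84 - (-2)(-0.72) = -0.6; z^3-coef -(-2)(0.84) = 1.68.]
Remaining roots from the quadratic factor 1 + (-0.72) z + (0.84) z^2:
  Set 1 + (-0.72) z + (0.84) z^2 = 0, i.e. a z^2 + b z + c = 0 with a = 0.84, b = -0.72, c = 1.
  Discriminant D = b^2 - 4ac = (-0.72)^2 - 4*(0.84)*1 = 0.5184 - (3.36) = -2.8416.
  D < 0, so the roots are the complex-conjugate pair z = (-b +/- i sqrt(-D)) / (2a) = 0.4286 +/- 1.0034i.
  For a conjugate pair |z|^2 = z * conj(z) = (product of roots) = c/a = 1/(0.84) = 1.190476, so |z| = sqrt(1.190476) = 1.0911 for both roots.
Moduli of all roots: 0.5000, 1.0911, 1.0911.
All moduli strictly greater than 1? No.
Verdict: Not stationary.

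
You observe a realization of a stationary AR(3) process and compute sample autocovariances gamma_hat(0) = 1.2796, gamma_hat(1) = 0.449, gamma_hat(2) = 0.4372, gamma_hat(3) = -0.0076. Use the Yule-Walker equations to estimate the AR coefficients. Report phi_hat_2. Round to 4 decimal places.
\hat\phi_{2} = 0.3080

The Yule-Walker equations for an AR(p) process read, in matrix form,
  Gamma_p phi = r_p,   with   (Gamma_p)_{ij} = gamma(|i - j|),
                       (r_p)_i = gamma(i),   i,j = 1..p.
Substitute the sample gammas (Toeplitz matrix and right-hand side of size 3):
  Gamma_p = [[1.2796, 0.449, 0.4372], [0.449, 1.2796, 0.449], [0.4372, 0.449, 1.2796]]
  r_p     = [0.449, 0.4372, -0.0076]
Written out (R1..R3):
  (R1) 1.2796 phi_1 + 0.449 phi_2 + 0.4372 phi_3 = 0.449
  (R2) 0.449 phi_1 + 1.2796 phi_2 + 0.449 phi_3 = 0.4372
  (R3) 0.4372 phi_1 + 0.449 phi_2 + 1.2796 phi_3 = -0.0076
Gaussian elimination:
  R2 <- R2 - (0.449/1.2796) R1 = R2 - (0.350891) R1:  1.12205 phi_2 + 0.29559 phi_3 = 0.27965
  R3 <- R3 - (0.4372/1.2796) R1 = R3 - (0.341669) R1:  0.29559 phi_2 + 1.130222 phi_3 = -0.16101
  R3 <- R3 - (0.29559/1.12205) R2 = R3 - (0.263438) R2:  1.052352 phi_3 = -0.23468
Back-substitution:
  phi_hat_3 = -0.23468 / 1.052352 = -0.223005
  phi_hat_2 = (0.27965 - (0.29559)(-0.223005)) / 1.12205 = 0.307979
  phi_hat_1 = (0.449 - (0.449)(0.307979) - (0.4372)(-0.223005)) / 1.2796 = 0.319018
So phi_hat = [0.3190, 0.3080, -0.2230].
Therefore phi_hat_2 = 0.3080.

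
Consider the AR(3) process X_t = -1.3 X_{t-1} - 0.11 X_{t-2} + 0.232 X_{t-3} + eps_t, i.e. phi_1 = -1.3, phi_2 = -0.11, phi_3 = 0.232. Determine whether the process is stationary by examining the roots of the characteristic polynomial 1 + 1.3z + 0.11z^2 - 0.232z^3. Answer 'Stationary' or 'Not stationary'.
\text{Stationary}

The AR(p) characteristic polynomial is P(z) = 1 + 1.3z + 0.11z^2 - 0.232z^3.
Stationarity requires all roots to lie outside the unit circle, i.e. |z| > 1 for every root.
Degree 3: look for a simple real root z0 first, then factor out (1 - z/z0) and solve the remaining quadratic.
Testing z0 = -1.25: P(-1.25) = 1 + (1.3)(-1.25) + (0.11)(-1.25)^2 + (-0.232)(-1.25)^3
  = 1 + (-1.625) + (0.171875) + (0.453125) = 0.  So z_0 = -1.25 is a root, |z_0| = 1.25.
Divide out the factor (1 + 0.8 z) = (1 - z/z0) (since 1/z0 = -0.8):
  P(z) = (1 + 0.8 z)(1 + (0.5) z + (-0.29) z^2)
  [check: z-coef 0.5 - (-0.8) = 1.3; z^2-coef -0.29 - (-0.8)(0.5) = 0.11; z^3-coef -(-0.8)(-0.29) = -0.232.]
Remaining roots from the quadratic factor 1 + (0.5) z + (-0.29) z^2:
  Set 1 + (0.5) z + (-0.29) z^2 = 0, i.e. a z^2 + b z + c = 0 with a = -0.29, b = 0.5, c = 1.
  Discriminant D = b^2 - 4ac = (0.5)^2 - 4*(-0.29)*1 = 0.25 - (-1.16) = 1.41.
  D >= 0, so the roots are real: z = (-b +/- sqrt(D)) / (2a) = (-0.5 +/- 1.187434) / (-0.58).
    z_1 = (-0.5 + 1.187434) / (-0.58) = -1.1852,   |z_1| = 1.1852.
    z_2 = (-0.5 - 1.187434) / (-0.58) = 2.9094,   |z_2| = 2.9094.
Moduli of all roots: 1.2500, 1.1852, 2.9094.
All moduli strictly greater than 1? Yes.
Verdict: Stationary.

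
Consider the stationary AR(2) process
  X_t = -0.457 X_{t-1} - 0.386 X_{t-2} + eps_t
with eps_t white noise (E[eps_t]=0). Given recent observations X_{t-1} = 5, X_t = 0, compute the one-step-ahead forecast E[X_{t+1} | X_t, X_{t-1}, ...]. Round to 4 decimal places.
E[X_{t+1} \mid \mathcal F_t] = -1.9300

For an AR(p) model X_t = c + sum_i phi_i X_{t-i} + eps_t, the
one-step-ahead conditional mean is
  E[X_{t+1} | X_t, ...] = c + sum_i phi_i X_{t+1-i}.
Substitute known values:
  E[X_{t+1} | ...] = (-0.457) * (0) + (-0.386) * (5)
                   = -1.9300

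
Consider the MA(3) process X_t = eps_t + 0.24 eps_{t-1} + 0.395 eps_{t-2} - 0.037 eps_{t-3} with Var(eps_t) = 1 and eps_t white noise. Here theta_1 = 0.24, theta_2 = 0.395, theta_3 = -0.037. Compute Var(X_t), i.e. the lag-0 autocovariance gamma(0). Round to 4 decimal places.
\gamma(0) = 1.2150

For an MA(q) process X_t = eps_t + sum_i theta_i eps_{t-i} with
Var(eps_t) = sigma^2, the variance is
  gamma(0) = sigma^2 * (1 + sum_i theta_i^2).
  sum_i theta_i^2 = (0.24)^2 + (0.395)^2 + (-0.037)^2 = 0.0576 + 0.156025 + 0.001369 = 0.214994.
  gamma(0) = 1 * (1 + 0.214994) = 1 * 1.214994 = 1.214994, which rounds to 1.2150.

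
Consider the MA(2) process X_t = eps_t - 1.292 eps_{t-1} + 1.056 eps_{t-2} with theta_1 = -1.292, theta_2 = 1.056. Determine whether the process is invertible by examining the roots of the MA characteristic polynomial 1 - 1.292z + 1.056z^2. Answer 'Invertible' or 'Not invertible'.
\text{Not invertible}

The MA(q) characteristic polynomial is P(z) = 1 - 1.292z + 1.056z^2.
Invertibility requires all roots to lie outside the unit circle, i.e. |z| > 1 for every root.
Set 1 + (-1.292) z + (1.056) z^2 = 0, i.e. a z^2 + b z + c = 0 with a = 1.056, b = -1.292, c = 1.
Discriminant D = b^2 - 4ac = (-1.292)^2 - 4*(1.056)*1 = 1.669264 - (4.224) = -2.554736.
D < 0, so the roots are the complex-conjugate pair z = (-b +/- i sqrt(-D)) / (2a) = 0.6117 +/- 0.7568i.
For a conjugate pair |z|^2 = z * conj(z) = (product of roots) = c/a = 1/(1.056) = 0.94697, so |z| = sqrt(0.94697) = 0.9731 for both roots.
Moduli of all roots: 0.9731, 0.9731.
All moduli strictly greater than 1? No.
Verdict: Not invertible.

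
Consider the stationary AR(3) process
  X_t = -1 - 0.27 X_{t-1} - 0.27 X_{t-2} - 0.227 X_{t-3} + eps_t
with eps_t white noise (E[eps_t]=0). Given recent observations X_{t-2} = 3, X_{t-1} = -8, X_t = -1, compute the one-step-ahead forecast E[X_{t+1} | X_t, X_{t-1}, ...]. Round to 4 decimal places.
E[X_{t+1} \mid \mathcal F_t] = 0.7490

For an AR(p) model X_t = c + sum_i phi_i X_{t-i} + eps_t, the
one-step-ahead conditional mean is
  E[X_{t+1} | X_t, ...] = c + sum_i phi_i X_{t+1-i}.
Substitute known values:
  E[X_{t+1} | ...] = -1 + (-0.27) * (-1) + (-0.27) * (-8) + (-0.227) * (3)
                   = 0.7490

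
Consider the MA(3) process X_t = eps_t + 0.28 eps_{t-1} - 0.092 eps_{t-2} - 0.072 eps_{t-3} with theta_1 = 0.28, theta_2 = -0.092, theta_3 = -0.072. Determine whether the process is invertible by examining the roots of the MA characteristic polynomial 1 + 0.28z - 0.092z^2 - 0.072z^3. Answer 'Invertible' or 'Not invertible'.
\text{Invertible}

The MA(q) characteristic polynomial is P(z) = 1 + 0.28z - 0.092z^2 - 0.072z^3.
Invertibility requires all roots to lie outside the unit circle, i.e. |z| > 1 for every root.
Degree 3: look for a simple real root z0 first, then factor out (1 - z/z0) and solve the remaining quadratic.
Testing z0 = 2.5: P(2.5) = 1 + (0.28)(2.5) + (-0.092)(2.5)^2 + (-0.072)(2.5)^3
  = 1 + (0.7) + (-0.575) + (-1.125) = 0.  So z_0 = 2.5 is a root, |z_0| = 2.5.
Divide out the factor (1 - 0.4 z) = (1 - z/z0) (since 1/z0 = 0.4):
  P(z) = (1 - 0.4 z)(1 + (0.68) z + (0.18) z^2)
  [check: z-coef 0.68 - (0.4) = 0.28; z^2-coef 0.18 - (0.4)(0.68) = -0.092; z^3-coef -(0.4)(0.18) = -0.072.]
Remaining roots from the quadratic factor 1 + (0.68) z + (0.18) z^2:
  Set 1 + (0.68) z + (0.18) z^2 = 0, i.e. a z^2 + b z + c = 0 with a = 0.18, b = 0.68, c = 1.
  Discriminant D = b^2 - 4ac = (0.68)^2 - 4*(0.18)*1 = 0.4624 - (0.72) = -0.2576.
  D < 0, so the roots are the complex-conjugate pair z = (-b +/- i sqrt(-D)) / (2a) = -1.8889 +/- 1.4098i.
  For a conjugate pair |z|^2 = z * conj(z) = (product of roots) = c/a = 1/(0.18) = 5.555556, so |z| = sqrt(5.555556) = 2.357 for both roots.
Moduli of all roots: 2.5000, 2.3570, 2.3570.
All moduli strictly greater than 1? Yes.
Verdict: Invertible.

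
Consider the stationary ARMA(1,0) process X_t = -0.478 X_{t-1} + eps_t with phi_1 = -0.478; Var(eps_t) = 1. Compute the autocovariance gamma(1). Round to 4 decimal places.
\gamma(1) = -0.6196

Multiply the model equation by X_{t-k} and take expectations. With theta_0 = psi_0 = 1 and psi_j the MA(infinity) weights, this gives
  gamma(k) - sum_i phi_i gamma(k-i) = c_k,
  c_k = sigma^2 * sum_{j=k..q} theta_j psi_{j-k}   (c_k = 0 for k > q),
using gamma(-m) = gamma(m).
Pure AR (q = 0): c_0 = sigma^2 = 1, c_k = 0 for k >= 1.
Equations for k = 0 and k = 1 (AR order 1):
  gamma(0) = phi_1 gamma(1) + c_0
  gamma(1) = phi_1 gamma(0) + c_1
Substituting the second into the first: gamma(0) (1 - phi_1^2) = c_0 + phi_1 c_1, so
  gamma(0) = c_0 / (1 - phi_1^2) = 1 / (1 - (-0.478)^2) = 1 / 0.771516 = 1.296149.
  gamma(1) = phi_1 gamma(0) = (-0.478)(1.296149) = -0.619559.
Therefore gamma(1) = -0.6196 (to 4 decimal places).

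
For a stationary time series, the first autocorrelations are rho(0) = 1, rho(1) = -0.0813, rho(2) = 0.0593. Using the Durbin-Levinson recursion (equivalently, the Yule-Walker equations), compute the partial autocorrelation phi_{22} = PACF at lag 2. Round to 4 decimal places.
\phi_{22} = 0.0530

The PACF at lag k is phi_{kk}, the last component of the solution
to the Yule-Walker system G_k phi = r_k where
  (G_k)_{ij} = rho(|i - j|), (r_k)_i = rho(i), i,j = 1..k.
Equivalently, Durbin-Levinson gives phi_{kk} iteratively:
  phi_{11} = rho(1)
  phi_{kk} = [rho(k) - sum_{j=1..k-1} phi_{k-1,j} rho(k-j)]
            / [1 - sum_{j=1..k-1} phi_{k-1,j} rho(j)],
  phi_{k,j} = phi_{k-1,j} - phi_{kk} phi_{k-1,k-j},  j = 1..k-1.
Step k = 1:
  phi_11 = rho(1) = -0.0813.
Step k = 2:
  phi_22 = [rho(2) - phi_11 rho(1)] / [1 - phi_11 rho(1)] = [0.0593 - (-0.0813)(-0.0813)] / [1 - (-0.0813)(-0.0813)]
         = 0.05269031 / 0.99339031 = 0.053.
Therefore phi_{22} = 0.0530.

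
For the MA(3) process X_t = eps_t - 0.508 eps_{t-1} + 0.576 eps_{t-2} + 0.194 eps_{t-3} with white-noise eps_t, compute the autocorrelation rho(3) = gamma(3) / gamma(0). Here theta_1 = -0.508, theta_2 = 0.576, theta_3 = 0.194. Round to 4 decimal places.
\rho(3) = 0.1192

For an MA(q) process with theta_0 = 1, the autocovariance is
  gamma(k) = sigma^2 * sum_{i=0..q-k} theta_i * theta_{i+k},
and rho(k) = gamma(k) / gamma(0). Sigma^2 cancels.
  numerator   = (1)*(0.194) = 0.194.
  denominator = (1)^2 + (-0.508)^2 + (0.576)^2 + (0.194)^2 = 1.627476.
  rho(3) = 0.194 / 1.627476 = 0.1192.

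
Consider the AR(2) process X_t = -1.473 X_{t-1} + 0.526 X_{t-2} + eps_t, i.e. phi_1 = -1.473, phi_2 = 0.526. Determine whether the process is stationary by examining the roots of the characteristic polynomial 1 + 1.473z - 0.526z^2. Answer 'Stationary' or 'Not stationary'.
\text{Not stationary}

The AR(p) characteristic polynomial is P(z) = 1 + 1.473z - 0.526z^2.
Stationarity requires all roots to lie outside the unit circle, i.e. |z| > 1 for every root.
Set 1 + (1.473) z + (-0.526) z^2 = 0, i.e. a z^2 + b z + c = 0 with a = -0.526, b = 1.473, c = 1.
Discriminant D = b^2 - 4ac = (1.473)^2 - 4*(-0.526)*1 = 2.169729 - (-2.104) = 4.273729.
D >= 0, so the roots are real: z = (-b +/- sqrt(D)) / (2a) = (-1.473 +/- 2.0673) / (-1.052).
  z_1 = (-1.473 + 2.0673) / (-1.052) = -0.5649,   |z_1| = 0.5649.
  z_2 = (-1.473 - 2.0673) / (-1.052) = 3.3653,   |z_2| = 3.3653.
Moduli of all roots: 0.5649, 3.3653.
All moduli strictly greater than 1? No.
Verdict: Not stationary.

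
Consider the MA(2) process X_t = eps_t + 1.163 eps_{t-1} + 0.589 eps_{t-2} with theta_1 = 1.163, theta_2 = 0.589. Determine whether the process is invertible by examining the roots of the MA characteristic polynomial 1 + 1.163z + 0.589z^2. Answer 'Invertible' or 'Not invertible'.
\text{Invertible}

The MA(q) characteristic polynomial is P(z) = 1 + 1.163z + 0.589z^2.
Invertibility requires all roots to lie outside the unit circle, i.e. |z| > 1 for every root.
Set 1 + (1.163) z + (0.589) z^2 = 0, i.e. a z^2 + b z + c = 0 with a = 0.589, b = 1.163, c = 1.
Discriminant D = b^2 - 4ac = (1.163)^2 - 4*(0.589)*1 = 1.352569 - (2.356) = -1.003431.
D < 0, so the roots are the complex-conjugate pair z = (-b +/- i sqrt(-D)) / (2a) = -0.9873 +/- 0.8504i.
For a conjugate pair |z|^2 = z * conj(z) = (product of roots) = c/a = 1/(0.589) = 1.697793, so |z| = sqrt(1.697793) = 1.303 for both roots.
Moduli of all roots: 1.3030, 1.3030.
All moduli strictly greater than 1? Yes.
Verdict: Invertible.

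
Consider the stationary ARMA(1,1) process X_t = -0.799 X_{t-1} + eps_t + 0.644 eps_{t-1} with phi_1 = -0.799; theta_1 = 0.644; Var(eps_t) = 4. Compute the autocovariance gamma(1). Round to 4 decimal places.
\gamma(1) = -0.8323

Multiply the model equation by X_{t-k} and take expectations. With theta_0 = psi_0 = 1 and psi_j the MA(infinity) weights, this gives
  gamma(k) - sum_i phi_i gamma(k-i) = c_k,
  c_k = sigma^2 * sum_{j=k..q} theta_j psi_{j-k}   (c_k = 0 for k > q),
using gamma(-m) = gamma(m).
psi-weights needed (psi_j = theta_j + sum_i phi_i psi_{j-i}):
  psi_1 = theta_1 + phi_1 = 0.644 + (-0.799) = -0.155
Right-hand sides:
  c_0 = sigma^2 (1 + theta_1 psi_1) = 4 * (1 + (0.644)(-0.155)) = 4 * 0.90018 = 3.60072
  c_1 = sigma^2 theta_1 = 4 * (0.644) = 2.576
  c_2 = 0
Equations for k = 0 and k = 1 (AR order 1):
  gamma(0) = phi_1 gamma(1) + c_0
  gamma(1) = phi_1 gamma(0) + c_1
Substituting the second into the first: gamma(0) (1 - phi_1^2) = c_0 + phi_1 c_1, so
  gamma(0) = (c_0 + phi_1 c_1) / (1 - phi_1^2) = (3.60072 + (-0.799)(2.576)) / (1 - (-0.799)^2) = 1.542496 / 0.361599 = 4.265764.
  gamma(1) = phi_1 gamma(0) + c_1 = (-0.799)(4.265764) + (2.576) = -0.832345.
Therefore gamma(1) = -0.8323 (to 4 decimal places).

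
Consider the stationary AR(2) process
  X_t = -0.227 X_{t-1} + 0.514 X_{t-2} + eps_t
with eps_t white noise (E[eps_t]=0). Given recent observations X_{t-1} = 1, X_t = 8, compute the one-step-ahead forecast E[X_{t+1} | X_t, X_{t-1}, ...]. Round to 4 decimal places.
E[X_{t+1} \mid \mathcal F_t] = -1.3020

For an AR(p) model X_t = c + sum_i phi_i X_{t-i} + eps_t, the
one-step-ahead conditional mean is
  E[X_{t+1} | X_t, ...] = c + sum_i phi_i X_{t+1-i}.
Substitute known values:
  E[X_{t+1} | ...] = (-0.227) * (8) + (0.514) * (1)
                   = -1.3020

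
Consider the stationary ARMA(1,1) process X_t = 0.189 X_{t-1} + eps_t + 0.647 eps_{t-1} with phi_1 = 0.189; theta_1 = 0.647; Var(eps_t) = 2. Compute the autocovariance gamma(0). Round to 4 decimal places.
\gamma(0) = 3.4496

Multiply the model equation by X_{t-k} and take expectations. With theta_0 = psi_0 = 1 and psi_j the MA(infinity) weights, this gives
  gamma(k) - sum_i phi_i gamma(k-i) = c_k,
  c_k = sigma^2 * sum_{j=k..q} theta_j psi_{j-k}   (c_k = 0 for k > q),
using gamma(-m) = gamma(m).
psi-weights needed (psi_j = theta_j + sum_i phi_i psi_{j-i}):
  psi_1 = theta_1 + phi_1 = 0.647 + (0.189) = 0.836
Right-hand sides:
  c_0 = sigma^2 (1 + theta_1 psi_1) = 2 * (1 + (0.647)(0.836)) = 2 * 1.540892 = 3.081784
  c_1 = sigma^2 theta_1 = 2 * (0.647) = 1.294
  c_2 = 0
Equations for k = 0 and k = 1 (AR order 1):
  gamma(0) = phi_1 gamma(1) + c_0
  gamma(1) = phi_1 gamma(0) + c_1
Substituting the second into the first: gamma(0) (1 - phi_1^2) = c_0 + phi_1 c_1, so
  gamma(0) = (c_0 + phi_1 c_1) / (1 - phi_1^2) = (3.081784 + (0.189)(1.294)) / (1 - (0.189)^2) = 3.32635 / 0.964279 = 3.449572.
Therefore gamma(0) = 3.4496 (to 4 decimal places).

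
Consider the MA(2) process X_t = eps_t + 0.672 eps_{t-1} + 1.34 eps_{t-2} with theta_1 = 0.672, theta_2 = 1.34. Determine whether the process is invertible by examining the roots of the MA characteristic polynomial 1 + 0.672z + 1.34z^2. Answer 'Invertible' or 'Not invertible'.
\text{Not invertible}

The MA(q) characteristic polynomial is P(z) = 1 + 0.672z + 1.34z^2.
Invertibility requires all roots to lie outside the unit circle, i.e. |z| > 1 for every root.
Set 1 + (0.672) z + (1.34) z^2 = 0, i.e. a z^2 + b z + c = 0 with a = 1.34, b = 0.672, c = 1.
Discriminant D = b^2 - 4ac = (0.672)^2 - 4*(1.34)*1 = 0.451584 - (5.36) = -4.908416.
D < 0, so the roots are the complex-conjugate pair z = (-b +/- i sqrt(-D)) / (2a) = -0.2507 +/- 0.8267i.
For a conjugate pair |z|^2 = z * conj(z) = (product of roots) = c/a = 1/(1.34) = 0.746269, so |z| = sqrt(0.746269) = 0.8639 for both roots.
Moduli of all roots: 0.8639, 0.8639.
All moduli strictly greater than 1? No.
Verdict: Not invertible.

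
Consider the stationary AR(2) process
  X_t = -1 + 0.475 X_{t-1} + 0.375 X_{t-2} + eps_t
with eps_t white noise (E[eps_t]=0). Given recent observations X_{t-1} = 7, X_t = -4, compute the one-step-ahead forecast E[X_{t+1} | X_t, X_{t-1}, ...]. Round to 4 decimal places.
E[X_{t+1} \mid \mathcal F_t] = -0.2750

For an AR(p) model X_t = c + sum_i phi_i X_{t-i} + eps_t, the
one-step-ahead conditional mean is
  E[X_{t+1} | X_t, ...] = c + sum_i phi_i X_{t+1-i}.
Substitute known values:
  E[X_{t+1} | ...] = -1 + (0.475) * (-4) + (0.375) * (7)
                   = -0.2750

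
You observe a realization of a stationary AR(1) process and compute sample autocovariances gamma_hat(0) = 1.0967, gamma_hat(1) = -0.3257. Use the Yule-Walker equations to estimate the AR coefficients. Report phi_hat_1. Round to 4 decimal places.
\hat\phi_{1} = -0.2970

The Yule-Walker equations for an AR(p) process read, in matrix form,
  Gamma_p phi = r_p,   with   (Gamma_p)_{ij} = gamma(|i - j|),
                       (r_p)_i = gamma(i),   i,j = 1..p.
Substitute the sample gammas (Toeplitz matrix and right-hand side of size 1):
  Gamma_p = [[1.0967]]
  r_p     = [-0.3257]
With p = 1 this is the single equation gamma(0) phi_1 = gamma(1):
  phi_hat_1 = gamma(1) / gamma(0) = -0.3257 / 1.0967 = -0.2970.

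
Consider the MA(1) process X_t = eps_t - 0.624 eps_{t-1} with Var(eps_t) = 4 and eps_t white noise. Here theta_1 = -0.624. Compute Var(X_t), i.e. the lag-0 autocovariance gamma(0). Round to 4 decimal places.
\gamma(0) = 5.5575

For an MA(q) process X_t = eps_t + sum_i theta_i eps_{t-i} with
Var(eps_t) = sigma^2, the variance is
  gamma(0) = sigma^2 * (1 + sum_i theta_i^2).
  sum_i theta_i^2 = (-0.624)^2 = 0.389376.
  gamma(0) = 4 * (1 + 0.389376) = 4 * 1.389376 = 5.557504, which rounds to 5.5575.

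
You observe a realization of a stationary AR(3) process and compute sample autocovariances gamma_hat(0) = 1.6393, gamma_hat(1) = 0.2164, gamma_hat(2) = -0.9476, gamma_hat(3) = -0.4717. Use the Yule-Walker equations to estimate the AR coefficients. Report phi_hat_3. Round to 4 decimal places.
\hat\phi_{3} = -0.1370

The Yule-Walker equations for an AR(p) process read, in matrix form,
  Gamma_p phi = r_p,   with   (Gamma_p)_{ij} = gamma(|i - j|),
                       (r_p)_i = gamma(i),   i,j = 1..p.
Substitute the sample gammas (Toeplitz matrix and right-hand side of size 3):
  Gamma_p = [[1.6393, 0.2164, -0.9476], [0.2164, 1.6393, 0.2164], [-0.9476, 0.2164, 1.6393]]
  r_p     = [0.2164, -0.9476, -0.4717]
Written out (R1..R3):
  (R1) 1.6393 phi_1 + 0.2164 phi_2 - 0.9476 phi_3 = 0.2164
  (R2) 0.2164 phi_1 + 1.6393 phi_2 + 0.2164 phi_3 = -0.9476
  (R3) -0.9476 phi_1 + 0.2164 phi_2 + 1.6393 phi_3 = -0.4717
Gaussian elimination:
  R2 <- R2 - (0.2164/1.6393) R1 = R2 - (0.132008) R1:  1.610734 phi_2 + 0.34149 phi_3 = -0.976166
  R3 <- R3 - (-0.9476/1.6393) R1 = R3 - (-0.578052) R1:  0.34149 phi_2 + 1.091538 phi_3 = -0.34661
  R3 <- R3 - (0.34149/1.610734) R2 = R3 - (0.212009) R2:  1.019139 phi_3 = -0.139653
Back-substitution:
  phi_hat_3 = -0.139653 / 1.019139 = -0.137031
  phi_hat_2 = (-0.976166 - (0.34149)(-0.137031)) / 1.610734 = -0.576987
  phi_hat_1 = (0.2164 - (0.2164)(-0.576987) - (-0.9476)(-0.137031)) / 1.6393 = 0.128963
So phi_hat = [0.1290, -0.5770, -0.1370].
Therefore phi_hat_3 = -0.1370.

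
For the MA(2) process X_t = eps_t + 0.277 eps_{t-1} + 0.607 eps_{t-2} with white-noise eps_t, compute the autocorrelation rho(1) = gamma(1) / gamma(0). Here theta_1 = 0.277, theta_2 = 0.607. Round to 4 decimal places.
\rho(1) = 0.3080

For an MA(q) process with theta_0 = 1, the autocovariance is
  gamma(k) = sigma^2 * sum_{i=0..q-k} theta_i * theta_{i+k},
and rho(k) = gamma(k) / gamma(0). Sigma^2 cancels.
  numerator   = (1)*(0.277) + (0.277)*(0.607) = 0.445139.
  denominator = (1)^2 + (0.277)^2 + (0.607)^2 = 1.445178.
  rho(1) = 0.445139 / 1.445178 = 0.3080.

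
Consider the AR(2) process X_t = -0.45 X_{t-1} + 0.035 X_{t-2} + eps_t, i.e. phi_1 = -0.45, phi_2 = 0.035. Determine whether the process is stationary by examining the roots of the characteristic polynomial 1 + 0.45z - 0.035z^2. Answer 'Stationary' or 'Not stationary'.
\text{Stationary}

The AR(p) characteristic polynomial is P(z) = 1 + 0.45z - 0.035z^2.
Stationarity requires all roots to lie outside the unit circle, i.e. |z| > 1 for every root.
Set 1 + (0.45) z + (-0.035) z^2 = 0, i.e. a z^2 + b z + c = 0 with a = -0.035, b = 0.45, c = 1.
Discriminant D = b^2 - 4ac = (0.45)^2 - 4*(-0.035)*1 = 0.2025 - (-0.14) = 0.3425.
D >= 0, so the roots are real: z = (-b +/- sqrt(D)) / (2a) = (-0.45 +/- 0.585235) / (-0.07).
  z_1 = (-0.45 + 0.585235) / (-0.07) = -1.9319,   |z_1| = 1.9319.
  z_2 = (-0.45 - 0.585235) / (-0.07) = 14.7891,   |z_2| = 14.7891.
Moduli of all roots: 1.9319, 14.7891.
All moduli strictly greater than 1? Yes.
Verdict: Stationary.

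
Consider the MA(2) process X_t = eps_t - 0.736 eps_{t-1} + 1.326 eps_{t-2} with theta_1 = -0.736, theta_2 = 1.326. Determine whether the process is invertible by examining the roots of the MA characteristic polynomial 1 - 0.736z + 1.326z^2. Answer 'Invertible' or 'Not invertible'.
\text{Not invertible}

The MA(q) characteristic polynomial is P(z) = 1 - 0.736z + 1.326z^2.
Invertibility requires all roots to lie outside the unit circle, i.e. |z| > 1 for every root.
Set 1 + (-0.736) z + (1.326) z^2 = 0, i.e. a z^2 + b z + c = 0 with a = 1.326, b = -0.736, c = 1.
Discriminant D = b^2 - 4ac = (-0.736)^2 - 4*(1.326)*1 = 0.541696 - (5.304) = -4.762304.
D < 0, so the roots are the complex-conjugate pair z = (-b +/- i sqrt(-D)) / (2a) = 0.2775 +/- 0.8229i.
For a conjugate pair |z|^2 = z * conj(z) = (product of roots) = c/a = 1/(1.326) = 0.754148, so |z| = sqrt(0.754148) = 0.8684 for both roots.
Moduli of all roots: 0.8684, 0.8684.
All moduli strictly greater than 1? No.
Verdict: Not invertible.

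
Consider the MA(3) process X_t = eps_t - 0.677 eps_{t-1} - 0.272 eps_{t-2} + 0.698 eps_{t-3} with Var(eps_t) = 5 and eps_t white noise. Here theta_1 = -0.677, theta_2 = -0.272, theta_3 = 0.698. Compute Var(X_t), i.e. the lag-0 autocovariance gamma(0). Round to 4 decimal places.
\gamma(0) = 10.0976

For an MA(q) process X_t = eps_t + sum_i theta_i eps_{t-i} with
Var(eps_t) = sigma^2, the variance is
  gamma(0) = sigma^2 * (1 + sum_i theta_i^2).
  sum_i theta_i^2 = (-0.677)^2 + (-0.272)^2 + (0.698)^2 = 0.458329 + 0.073984 + 0.487204 = 1.019517.
  gamma(0) = 5 * (1 + 1.019517) = 5 * 2.019517 = 10.097585, which rounds to 10.0976.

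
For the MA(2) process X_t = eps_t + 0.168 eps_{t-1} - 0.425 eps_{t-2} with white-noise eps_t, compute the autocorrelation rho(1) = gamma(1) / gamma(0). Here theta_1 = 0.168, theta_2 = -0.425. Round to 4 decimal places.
\rho(1) = 0.0799

For an MA(q) process with theta_0 = 1, the autocovariance is
  gamma(k) = sigma^2 * sum_{i=0..q-k} theta_i * theta_{i+k},
and rho(k) = gamma(k) / gamma(0). Sigma^2 cancels.
  numerator   = (1)*(0.168) + (0.168)*(-0.425) = 0.0966.
  denominator = (1)^2 + (0.168)^2 + (-0.425)^2 = 1.208849.
  rho(1) = 0.0966 / 1.208849 = 0.0799.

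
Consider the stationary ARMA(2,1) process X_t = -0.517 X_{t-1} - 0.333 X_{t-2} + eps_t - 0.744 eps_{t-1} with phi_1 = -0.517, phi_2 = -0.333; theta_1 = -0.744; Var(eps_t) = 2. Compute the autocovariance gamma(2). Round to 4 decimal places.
\gamma(2) = -0.1703

Multiply the model equation by X_{t-k} and take expectations. With theta_0 = psi_0 = 1 and psi_j the MA(infinity) weights, this gives
  gamma(k) - sum_i phi_i gamma(k-i) = c_k,
  c_k = sigma^2 * sum_{j=k..q} theta_j psi_{j-k}   (c_k = 0 for k > q),
using gamma(-m) = gamma(m).
psi-weights needed (psi_j = theta_j + sum_i phi_i psi_{j-i}):
  psi_1 = theta_1 + phi_1 = -0.744 + (-0.517) = -1.261
Right-hand sides:
  c_0 = sigma^2 (1 + theta_1 psi_1) = 2 * (1 + (-0.744)(-1.261)) = 2 * 1.938184 = 3.876368
  c_1 = sigma^2 theta_1 = 2 * (-0.744) = -1.488
  c_2 = 0
Equations for k = 0, 1, 2 (AR order 2, c_2 = 0):
  (E0) gamma(0) = phi_1 gamma(1) + phi_2 gamma(2) + c_0
  (E1) gamma(1) = phi_1 gamma(0) + phi_2 gamma(1) + c_1
  (E2) gamma(2) = phi_1 gamma(1) + phi_2 gamma(0)
From (E1): gamma(1) = A gamma(0) + B with
  A = phi_1 / (1 - phi_2) = -0.517 / 1.333 = -0.387847,   B = c_1 / (1 - phi_2) = -1.488 / 1.333 = -1.116279.
Insert (E2) into (E0): gamma(0) (1 - phi_2^2) = phi_1 (1 + phi_2) gamma(1) + c_0.
  phi_1 (1 + phi_2) = (-0.517)(0.667) = -0.344839,   1 - phi_2^2 = 0.889111.
Replace gamma(1) by A gamma(0) + B and collect gamma(0):
  gamma(0) [0.889111 - (-0.344839)(-0.387847)] = (-0.344839)(-1.116279) + 3.876368
  gamma(0) * 0.755366 = 4.261305
  gamma(0) = 4.261305 / 0.755366 = 5.641375.
  gamma(1) = A gamma(0) + B = (-0.387847)(5.641375) + (-1.116279) = -3.304269.
  gamma(2) = phi_1 gamma(1) + phi_2 gamma(0) = (-0.517)(-3.304269) + (-0.333)(5.641375) = -0.170271.
Therefore gamma(2) = -0.1703 (to 4 decimal places).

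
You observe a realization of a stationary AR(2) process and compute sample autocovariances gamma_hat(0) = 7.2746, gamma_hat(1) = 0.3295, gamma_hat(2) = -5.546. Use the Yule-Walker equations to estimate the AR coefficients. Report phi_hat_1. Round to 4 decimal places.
\hat\phi_{1} = 0.0800

The Yule-Walker equations for an AR(p) process read, in matrix form,
  Gamma_p phi = r_p,   with   (Gamma_p)_{ij} = gamma(|i - j|),
                       (r_p)_i = gamma(i),   i,j = 1..p.
Substitute the sample gammas (Toeplitz matrix and right-hand side of size 2):
  Gamma_p = [[7.2746, 0.3295], [0.3295, 7.2746]]
  r_p     = [0.3295, -5.546]
Written out:
  7.2746 phi_1 + 0.3295 phi_2 = 0.3295
  0.3295 phi_1 + 7.2746 phi_2 = -5.546
Solve by Cramer's rule:
  det = gamma(0)^2 - gamma(1)^2 = (7.2746)^2 - (0.3295)^2 = 52.91980516 - 0.10857025 = 52.81123491
  phi_hat_1 = [gamma(1) gamma(0) - gamma(1) gamma(2)] / det = [(0.3295)(7.2746) - (0.3295)(-5.546)] / 52.81123491 = 4.2243877 / 52.81123491 = 0.08
  phi_hat_2 = [gamma(0) gamma(2) - gamma(1)^2] / det = [(7.2746)(-5.546) - (0.3295)^2] / 52.81123491 = -40.45350185 / 52.81123491 = -0.766
So phi_hat = [0.0800, -0.7660].
Therefore phi_hat_1 = 0.0800.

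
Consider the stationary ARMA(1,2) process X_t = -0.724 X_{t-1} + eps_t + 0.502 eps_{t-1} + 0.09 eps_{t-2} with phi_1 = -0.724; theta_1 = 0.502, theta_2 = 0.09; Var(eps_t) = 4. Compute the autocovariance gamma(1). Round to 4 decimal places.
\gamma(1) = -1.4933

Multiply the model equation by X_{t-k} and take expectations. With theta_0 = psi_0 = 1 and psi_j the MA(infinity) weights, this gives
  gamma(k) - sum_i phi_i gamma(k-i) = c_k,
  c_k = sigma^2 * sum_{j=k..q} theta_j psi_{j-k}   (c_k = 0 for k > q),
using gamma(-m) = gamma(m).
psi-weights needed (psi_j = theta_j + sum_i phi_i psi_{j-i}):
  psi_1 = theta_1 + phi_1 = 0.502 + (-0.724) = -0.222
  psi_2 = theta_2 + phi_1 psi_1 = 0.09 + (-0.724)(-0.222) = 0.250728
Right-hand sides:
  c_0 = sigma^2 (1 + theta_1 psi_1 + theta_2 psi_2) = 4 * (1 + (0.502)(-0.222) + (0.09)(0.250728)) = 4 * 0.911122 = 3.644486
  c_1 = sigma^2 (theta_1 + theta_2 psi_1) = 4 * (0.502 + (0.09)(-0.222)) = 1.92808
  c_2 = sigma^2 theta_2 = 4 * (0.09) = 0.36
Equations for k = 0 and k = 1 (AR order 1):
  gamma(0) = phi_1 gamma(1) + c_0
  gamma(1) = phi_1 gamma(0) + c_1
Substituting the second into the first: gamma(0) (1 - phi_1^2) = c_0 + phi_1 c_1, so
  gamma(0) = (c_0 + phi_1 c_1) / (1 - phi_1^2) = (3.644486 + (-0.724)(1.92808)) / (1 - (-0.724)^2) = 2.248556 / 0.475824 = 4.725605.
  gamma(1) = phi_1 gamma(0) + c_1 = (-0.724)(4.725605) + (1.92808) = -1.493258.
Therefore gamma(1) = -1.4933 (to 4 decimal places).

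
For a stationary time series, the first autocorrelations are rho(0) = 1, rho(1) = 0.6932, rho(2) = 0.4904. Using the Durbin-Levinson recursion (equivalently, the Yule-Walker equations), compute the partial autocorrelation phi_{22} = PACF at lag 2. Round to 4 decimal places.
\phi_{22} = 0.0190

The PACF at lag k is phi_{kk}, the last component of the solution
to the Yule-Walker system G_k phi = r_k where
  (G_k)_{ij} = rho(|i - j|), (r_k)_i = rho(i), i,j = 1..k.
Equivalently, Durbin-Levinson gives phi_{kk} iteratively:
  phi_{11} = rho(1)
  phi_{kk} = [rho(k) - sum_{j=1..k-1} phi_{k-1,j} rho(k-j)]
            / [1 - sum_{j=1..k-1} phi_{k-1,j} rho(j)],
  phi_{k,j} = phi_{k-1,j} - phi_{kk} phi_{k-1,k-j},  j = 1..k-1.
Step k = 1:
  phi_11 = rho(1) = 0.6932.
Step k = 2:
  phi_22 = [rho(2) - phi_11 rho(1)] / [1 - phi_11 rho(1)] = [0.4904 - (0.6932)(0.6932)] / [1 - (0.6932)(0.6932)]
         = 0.00987376 / 0.51947376 = 0.019.
Therefore phi_{22} = 0.0190.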